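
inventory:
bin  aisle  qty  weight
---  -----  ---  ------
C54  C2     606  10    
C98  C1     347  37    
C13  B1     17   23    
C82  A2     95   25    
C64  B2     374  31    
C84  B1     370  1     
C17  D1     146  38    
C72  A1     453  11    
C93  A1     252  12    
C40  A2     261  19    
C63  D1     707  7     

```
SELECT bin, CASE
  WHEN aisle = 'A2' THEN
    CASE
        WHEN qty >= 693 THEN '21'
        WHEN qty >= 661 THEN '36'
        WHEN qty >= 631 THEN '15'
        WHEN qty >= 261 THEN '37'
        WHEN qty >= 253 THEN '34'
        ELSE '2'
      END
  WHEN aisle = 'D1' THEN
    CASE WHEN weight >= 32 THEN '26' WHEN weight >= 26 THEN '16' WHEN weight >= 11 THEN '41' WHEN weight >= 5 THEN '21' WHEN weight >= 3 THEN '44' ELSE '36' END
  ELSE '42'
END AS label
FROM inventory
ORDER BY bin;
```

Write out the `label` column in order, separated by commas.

42, 26, 37, 42, 21, 42, 42, 2, 42, 42, 42

bin=C13: aisle='B1' → outer ELSE → 42
bin=C17: aisle='D1' → inner[weight >= 32] → 26
bin=C40: aisle='A2' → inner[qty >= 261] → 37
bin=C54: aisle='C2' → outer ELSE → 42
bin=C63: aisle='D1' → inner[weight >= 5] → 21
bin=C64: aisle='B2' → outer ELSE → 42
bin=C72: aisle='A1' → outer ELSE → 42
bin=C82: aisle='A2' → inner[ELSE] → 2
bin=C84: aisle='B1' → outer ELSE → 42
bin=C93: aisle='A1' → outer ELSE → 42
bin=C98: aisle='C1' → outer ELSE → 42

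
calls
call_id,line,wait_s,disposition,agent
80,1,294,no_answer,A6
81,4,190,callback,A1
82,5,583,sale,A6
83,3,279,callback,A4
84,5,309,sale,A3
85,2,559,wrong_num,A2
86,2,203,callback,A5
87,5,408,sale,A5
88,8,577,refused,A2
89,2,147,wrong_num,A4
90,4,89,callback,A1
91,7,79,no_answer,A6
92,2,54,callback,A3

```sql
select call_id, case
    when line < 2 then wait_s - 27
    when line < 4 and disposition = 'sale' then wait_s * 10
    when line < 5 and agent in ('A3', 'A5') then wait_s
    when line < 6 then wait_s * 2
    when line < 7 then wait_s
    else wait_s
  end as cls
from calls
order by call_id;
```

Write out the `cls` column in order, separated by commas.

call_id=80: line < 2 → 267
call_id=81: line < 6 → 380
call_id=82: line < 6 → 1166
call_id=83: line < 6 → 558
call_id=84: line < 6 → 618
call_id=85: line < 6 → 1118
call_id=86: line < 5 and agent in ('A3', 'A5') → 203
call_id=87: line < 6 → 816
call_id=88: ELSE → 577
call_id=89: line < 6 → 294
call_id=90: line < 6 → 178
call_id=91: ELSE → 79
call_id=92: line < 5 and agent in ('A3', 'A5') → 54

267, 380, 1166, 558, 618, 1118, 203, 816, 577, 294, 178, 79, 54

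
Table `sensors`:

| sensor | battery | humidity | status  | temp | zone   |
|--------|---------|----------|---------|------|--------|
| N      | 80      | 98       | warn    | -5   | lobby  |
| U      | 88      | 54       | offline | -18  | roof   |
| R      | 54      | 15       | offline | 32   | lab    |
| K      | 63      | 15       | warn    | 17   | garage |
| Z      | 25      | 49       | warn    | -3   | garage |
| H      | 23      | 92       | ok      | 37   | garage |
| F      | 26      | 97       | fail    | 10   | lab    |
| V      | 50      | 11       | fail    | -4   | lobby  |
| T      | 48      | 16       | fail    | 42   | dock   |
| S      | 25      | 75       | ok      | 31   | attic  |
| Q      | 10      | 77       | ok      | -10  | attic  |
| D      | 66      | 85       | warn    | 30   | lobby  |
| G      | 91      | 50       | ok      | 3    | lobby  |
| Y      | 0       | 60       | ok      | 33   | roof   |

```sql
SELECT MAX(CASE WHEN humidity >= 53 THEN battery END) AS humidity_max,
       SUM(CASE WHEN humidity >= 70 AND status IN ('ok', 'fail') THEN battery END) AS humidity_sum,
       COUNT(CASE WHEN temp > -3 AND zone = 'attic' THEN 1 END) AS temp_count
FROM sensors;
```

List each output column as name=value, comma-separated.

[humidity_max: humidity >= 53]
sensor=N: ✓ → 80
sensor=U: ✓ → 88
sensor=R: ✗
sensor=K: ✗
sensor=Z: ✗
sensor=H: ✓ → 23
sensor=F: ✓ → 26
sensor=V: ✗
sensor=T: ✗
sensor=S: ✓ → 25
sensor=Q: ✓ → 10
sensor=D: ✓ → 66
sensor=G: ✗
sensor=Y: ✓ → 0
humidity_max = MAX(80, 88, 23, 26, 25, 10, 66, 0) = 88
—
[humidity_sum: humidity >= 70 AND status IN ('ok', 'fail')]
sensor=N: ✗
sensor=U: ✗
sensor=R: ✗
sensor=K: ✗
sensor=Z: ✗
sensor=H: ✓ → 23
sensor=F: ✓ → 26
sensor=V: ✗
sensor=T: ✗
sensor=S: ✓ → 25
sensor=Q: ✓ → 10
sensor=D: ✗
sensor=G: ✗
sensor=Y: ✗
humidity_sum = 23 + 26 + 25 + 10 = 84
—
[temp_count: temp > -3 AND zone = 'attic']
sensor=N: ✗
sensor=U: ✗
sensor=R: ✗
sensor=K: ✗
sensor=Z: ✗
sensor=H: ✗
sensor=F: ✗
sensor=V: ✗
sensor=T: ✗
sensor=S: ✓ → 1
sensor=Q: ✗
sensor=D: ✗
sensor=G: ✗
sensor=Y: ✗
temp_count = COUNT(1) = 1

humidity_max=88, humidity_sum=84, temp_count=1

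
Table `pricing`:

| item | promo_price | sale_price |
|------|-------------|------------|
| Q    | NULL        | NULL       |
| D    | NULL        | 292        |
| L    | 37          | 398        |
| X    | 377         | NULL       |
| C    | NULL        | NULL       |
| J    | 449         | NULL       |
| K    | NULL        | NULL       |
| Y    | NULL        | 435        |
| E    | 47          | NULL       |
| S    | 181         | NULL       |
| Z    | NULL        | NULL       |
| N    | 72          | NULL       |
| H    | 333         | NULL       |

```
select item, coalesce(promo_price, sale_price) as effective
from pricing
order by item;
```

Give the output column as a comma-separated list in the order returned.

NULL, 292, 47, 333, 449, NULL, 37, 72, NULL, 181, 377, 435, NULL

item=C: promo_price=NULL, sale_price=NULL (all NULL) → NULL
item=D: promo_price=NULL, sale_price=292 → 292
item=E: promo_price=47 → 47
item=H: promo_price=333 → 333
item=J: promo_price=449 → 449
item=K: promo_price=NULL, sale_price=NULL (all NULL) → NULL
item=L: promo_price=37 → 37
item=N: promo_price=72 → 72
item=Q: promo_price=NULL, sale_price=NULL (all NULL) → NULL
item=S: promo_price=181 → 181
item=X: promo_price=377 → 377
item=Y: promo_price=NULL, sale_price=435 → 435
item=Z: promo_price=NULL, sale_price=NULL (all NULL) → NULL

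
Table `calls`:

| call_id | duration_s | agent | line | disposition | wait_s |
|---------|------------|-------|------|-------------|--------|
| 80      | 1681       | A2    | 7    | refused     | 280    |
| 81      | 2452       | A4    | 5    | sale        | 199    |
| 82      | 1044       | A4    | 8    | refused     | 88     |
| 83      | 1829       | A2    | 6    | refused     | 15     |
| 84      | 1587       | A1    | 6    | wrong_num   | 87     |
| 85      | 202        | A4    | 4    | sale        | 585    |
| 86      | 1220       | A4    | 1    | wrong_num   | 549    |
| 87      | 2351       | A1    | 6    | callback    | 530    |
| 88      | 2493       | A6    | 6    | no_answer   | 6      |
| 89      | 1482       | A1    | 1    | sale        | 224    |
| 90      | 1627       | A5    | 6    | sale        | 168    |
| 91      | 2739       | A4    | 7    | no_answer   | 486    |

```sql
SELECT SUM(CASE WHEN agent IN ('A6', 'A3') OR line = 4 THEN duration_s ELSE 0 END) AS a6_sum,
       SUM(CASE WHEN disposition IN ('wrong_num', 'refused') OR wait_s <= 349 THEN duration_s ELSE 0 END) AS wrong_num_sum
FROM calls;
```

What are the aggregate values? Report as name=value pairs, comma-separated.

[a6_sum: agent IN ('A6', 'A3') OR line = 4]
call_id=80: ✗
call_id=81: ✗
call_id=82: ✗
call_id=83: ✗
call_id=84: ✗
call_id=85: ✓ → 202
call_id=86: ✗
call_id=87: ✗
call_id=88: ✓ → 2493
call_id=89: ✗
call_id=90: ✗
call_id=91: ✗
a6_sum = 202 + 2493 = 2695
—
[wrong_num_sum: disposition IN ('wrong_num', 'refused') OR wait_s <= 349]
call_id=80: ✓ → 1681
call_id=81: ✓ → 2452
call_id=82: ✓ → 1044
call_id=83: ✓ → 1829
call_id=84: ✓ → 1587
call_id=85: ✗
call_id=86: ✓ → 1220
call_id=87: ✗
call_id=88: ✓ → 2493
call_id=89: ✓ → 1482
call_id=90: ✓ → 1627
call_id=91: ✗
wrong_num_sum = 1681 + 2452 + 1044 + 1829 + 1587 + 1220 + 2493 + 1482 + 1627 = 15415

a6_sum=2695, wrong_num_sum=15415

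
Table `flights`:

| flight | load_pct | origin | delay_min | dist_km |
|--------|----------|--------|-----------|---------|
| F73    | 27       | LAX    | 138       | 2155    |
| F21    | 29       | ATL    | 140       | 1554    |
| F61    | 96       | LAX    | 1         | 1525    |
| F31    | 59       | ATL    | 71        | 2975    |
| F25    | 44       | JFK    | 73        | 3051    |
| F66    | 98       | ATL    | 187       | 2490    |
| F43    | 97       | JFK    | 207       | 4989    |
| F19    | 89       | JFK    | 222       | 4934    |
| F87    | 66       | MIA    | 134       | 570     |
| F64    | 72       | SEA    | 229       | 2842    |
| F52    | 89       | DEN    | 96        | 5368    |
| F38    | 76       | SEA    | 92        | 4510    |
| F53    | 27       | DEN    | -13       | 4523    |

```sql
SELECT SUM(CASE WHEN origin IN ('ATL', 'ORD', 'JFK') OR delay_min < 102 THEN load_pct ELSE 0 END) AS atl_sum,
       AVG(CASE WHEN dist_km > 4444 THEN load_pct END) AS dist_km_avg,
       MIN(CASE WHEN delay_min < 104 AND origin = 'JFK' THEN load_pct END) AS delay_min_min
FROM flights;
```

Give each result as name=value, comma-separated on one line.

atl_sum=704, dist_km_avg=75.6, delay_min_min=44

[atl_sum: origin IN ('ATL', 'ORD', 'JFK') OR delay_min < 102]
flight=F73: ✗
flight=F21: ✓ → 29
flight=F61: ✓ → 96
flight=F31: ✓ → 59
flight=F25: ✓ → 44
flight=F66: ✓ → 98
flight=F43: ✓ → 97
flight=F19: ✓ → 89
flight=F87: ✗
flight=F64: ✗
flight=F52: ✓ → 89
flight=F38: ✓ → 76
flight=F53: ✓ → 27
atl_sum = 29 + 96 + 59 + 44 + 98 + 97 + 89 + 89 + 76 + 27 = 704
—
[dist_km_avg: dist_km > 4444]
flight=F73: ✗
flight=F21: ✗
flight=F61: ✗
flight=F31: ✗
flight=F25: ✗
flight=F66: ✗
flight=F43: ✓ → 97
flight=F19: ✓ → 89
flight=F87: ✗
flight=F64: ✗
flight=F52: ✓ → 89
flight=F38: ✓ → 76
flight=F53: ✓ → 27
dist_km_avg = (97 + 89 + 89 + 76 + 27) / 5 = 75.6
—
[delay_min_min: delay_min < 104 AND origin = 'JFK']
flight=F73: ✗
flight=F21: ✗
flight=F61: ✗
flight=F31: ✗
flight=F25: ✓ → 44
flight=F66: ✗
flight=F43: ✗
flight=F19: ✗
flight=F87: ✗
flight=F64: ✗
flight=F52: ✗
flight=F38: ✗
flight=F53: ✗
delay_min_min = MIN(44) = 44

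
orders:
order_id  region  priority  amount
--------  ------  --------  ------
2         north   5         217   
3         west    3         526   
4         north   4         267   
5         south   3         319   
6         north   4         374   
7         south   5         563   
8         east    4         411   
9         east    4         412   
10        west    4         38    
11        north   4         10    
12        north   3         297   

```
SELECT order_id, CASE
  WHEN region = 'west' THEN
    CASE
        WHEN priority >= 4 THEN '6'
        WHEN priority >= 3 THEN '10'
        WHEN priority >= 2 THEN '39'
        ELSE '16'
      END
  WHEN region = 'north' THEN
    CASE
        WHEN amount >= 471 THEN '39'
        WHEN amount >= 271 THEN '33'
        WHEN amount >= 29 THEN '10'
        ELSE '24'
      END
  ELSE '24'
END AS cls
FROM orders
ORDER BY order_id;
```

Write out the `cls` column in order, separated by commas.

order_id=2: region='north' → inner[amount >= 29] → 10
order_id=3: region='west' → inner[priority >= 3] → 10
order_id=4: region='north' → inner[amount >= 29] → 10
order_id=5: region='south' → outer ELSE → 24
order_id=6: region='north' → inner[amount >= 271] → 33
order_id=7: region='south' → outer ELSE → 24
order_id=8: region='east' → outer ELSE → 24
order_id=9: region='east' → outer ELSE → 24
order_id=10: region='west' → inner[priority >= 4] → 6
order_id=11: region='north' → inner[ELSE] → 24
order_id=12: region='north' → inner[amount >= 271] → 33

10, 10, 10, 24, 33, 24, 24, 24, 6, 24, 33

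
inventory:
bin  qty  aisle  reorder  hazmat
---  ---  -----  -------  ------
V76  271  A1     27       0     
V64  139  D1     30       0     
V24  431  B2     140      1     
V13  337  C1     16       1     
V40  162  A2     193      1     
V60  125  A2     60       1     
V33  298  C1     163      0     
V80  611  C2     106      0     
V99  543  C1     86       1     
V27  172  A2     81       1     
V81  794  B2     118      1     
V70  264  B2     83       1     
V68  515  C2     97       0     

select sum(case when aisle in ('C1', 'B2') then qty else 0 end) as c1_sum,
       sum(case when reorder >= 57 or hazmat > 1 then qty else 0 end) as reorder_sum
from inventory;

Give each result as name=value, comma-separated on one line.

[c1_sum: aisle in ('C1', 'B2')]
bin=V76: ✗
bin=V64: ✗
bin=V24: ✓ → 431
bin=V13: ✓ → 337
bin=V40: ✗
bin=V60: ✗
bin=V33: ✓ → 298
bin=V80: ✗
bin=V99: ✓ → 543
bin=V27: ✗
bin=V81: ✓ → 794
bin=V70: ✓ → 264
bin=V68: ✗
c1_sum = 431 + 337 + 298 + 543 + 794 + 264 = 2667
—
[reorder_sum: reorder >= 57 or hazmat > 1]
bin=V76: ✗
bin=V64: ✗
bin=V24: ✓ → 431
bin=V13: ✗
bin=V40: ✓ → 162
bin=V60: ✓ → 125
bin=V33: ✓ → 298
bin=V80: ✓ → 611
bin=V99: ✓ → 543
bin=V27: ✓ → 172
bin=V81: ✓ → 794
bin=V70: ✓ → 264
bin=V68: ✓ → 515
reorder_sum = 431 + 162 + 125 + 298 + 611 + 543 + 172 + 794 + 264 + 515 = 3915

c1_sum=2667, reorder_sum=3915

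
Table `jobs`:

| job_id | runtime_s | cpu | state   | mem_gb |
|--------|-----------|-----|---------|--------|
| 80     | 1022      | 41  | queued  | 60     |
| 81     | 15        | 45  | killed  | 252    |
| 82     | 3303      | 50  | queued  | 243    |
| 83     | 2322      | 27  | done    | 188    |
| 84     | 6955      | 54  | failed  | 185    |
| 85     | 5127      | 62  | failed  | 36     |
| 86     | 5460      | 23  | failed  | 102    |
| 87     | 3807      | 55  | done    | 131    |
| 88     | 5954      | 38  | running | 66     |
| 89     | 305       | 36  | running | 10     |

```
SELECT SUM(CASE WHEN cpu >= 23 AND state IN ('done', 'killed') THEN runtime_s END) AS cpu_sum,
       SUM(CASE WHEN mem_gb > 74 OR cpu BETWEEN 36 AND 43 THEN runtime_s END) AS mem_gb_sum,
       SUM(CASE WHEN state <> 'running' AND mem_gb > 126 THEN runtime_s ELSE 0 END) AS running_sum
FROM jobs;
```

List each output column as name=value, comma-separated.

cpu_sum=6144, mem_gb_sum=29143, running_sum=16402

[cpu_sum: cpu >= 23 AND state IN ('done', 'killed')]
job_id=80: ✗
job_id=81: ✓ → 15
job_id=82: ✗
job_id=83: ✓ → 2322
job_id=84: ✗
job_id=85: ✗
job_id=86: ✗
job_id=87: ✓ → 3807
job_id=88: ✗
job_id=89: ✗
cpu_sum = 15 + 2322 + 3807 = 6144
—
[mem_gb_sum: mem_gb > 74 OR cpu BETWEEN 36 AND 43]
job_id=80: ✓ → 1022
job_id=81: ✓ → 15
job_id=82: ✓ → 3303
job_id=83: ✓ → 2322
job_id=84: ✓ → 6955
job_id=85: ✗
job_id=86: ✓ → 5460
job_id=87: ✓ → 3807
job_id=88: ✓ → 5954
job_id=89: ✓ → 305
mem_gb_sum = 1022 + 15 + 3303 + 2322 + 6955 + 5460 + 3807 + 5954 + 305 = 29143
—
[running_sum: state <> 'running' AND mem_gb > 126]
job_id=80: ✗
job_id=81: ✓ → 15
job_id=82: ✓ → 3303
job_id=83: ✓ → 2322
job_id=84: ✓ → 6955
job_id=85: ✗
job_id=86: ✗
job_id=87: ✓ → 3807
job_id=88: ✗
job_id=89: ✗
running_sum = 15 + 3303 + 2322 + 6955 + 3807 = 16402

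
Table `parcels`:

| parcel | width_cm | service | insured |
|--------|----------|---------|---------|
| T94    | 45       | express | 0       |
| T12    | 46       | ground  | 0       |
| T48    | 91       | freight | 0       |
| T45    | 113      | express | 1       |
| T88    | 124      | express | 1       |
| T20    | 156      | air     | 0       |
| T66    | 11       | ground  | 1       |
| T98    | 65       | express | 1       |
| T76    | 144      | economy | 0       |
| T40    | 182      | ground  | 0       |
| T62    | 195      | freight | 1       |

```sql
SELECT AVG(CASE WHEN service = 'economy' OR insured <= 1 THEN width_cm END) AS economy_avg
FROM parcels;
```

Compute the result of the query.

parcel=T94: ✓ → 45
parcel=T12: ✓ → 46
parcel=T48: ✓ → 91
parcel=T45: ✓ → 113
parcel=T88: ✓ → 124
parcel=T20: ✓ → 156
parcel=T66: ✓ → 11
parcel=T98: ✓ → 65
parcel=T76: ✓ → 144
parcel=T40: ✓ → 182
parcel=T62: ✓ → 195
economy_avg = (45 + 46 + 91 + 113 + 124 + 156 + 11 + 65 + 144 + 182 + 195) / 11 = 106.5454545455

106.5454545455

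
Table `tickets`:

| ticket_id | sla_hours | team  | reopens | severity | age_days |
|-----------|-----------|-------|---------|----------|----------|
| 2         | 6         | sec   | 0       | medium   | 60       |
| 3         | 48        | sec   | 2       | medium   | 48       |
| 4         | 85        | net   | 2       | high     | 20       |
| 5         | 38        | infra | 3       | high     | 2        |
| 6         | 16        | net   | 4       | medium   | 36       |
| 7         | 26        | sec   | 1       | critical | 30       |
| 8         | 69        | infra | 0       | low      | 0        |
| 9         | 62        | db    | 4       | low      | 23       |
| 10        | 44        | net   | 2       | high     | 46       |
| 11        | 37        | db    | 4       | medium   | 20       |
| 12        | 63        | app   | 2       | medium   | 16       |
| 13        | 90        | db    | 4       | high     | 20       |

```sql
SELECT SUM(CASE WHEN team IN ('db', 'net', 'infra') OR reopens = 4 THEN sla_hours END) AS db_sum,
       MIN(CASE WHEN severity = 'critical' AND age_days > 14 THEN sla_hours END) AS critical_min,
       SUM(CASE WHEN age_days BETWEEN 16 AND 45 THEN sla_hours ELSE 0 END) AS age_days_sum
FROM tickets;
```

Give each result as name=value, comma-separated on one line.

[db_sum: team IN ('db', 'net', 'infra') OR reopens = 4]
ticket_id=2: ✗
ticket_id=3: ✗
ticket_id=4: ✓ → 85
ticket_id=5: ✓ → 38
ticket_id=6: ✓ → 16
ticket_id=7: ✗
ticket_id=8: ✓ → 69
ticket_id=9: ✓ → 62
ticket_id=10: ✓ → 44
ticket_id=11: ✓ → 37
ticket_id=12: ✗
ticket_id=13: ✓ → 90
db_sum = 85 + 38 + 16 + 69 + 62 + 44 + 37 + 90 = 441
—
[critical_min: severity = 'critical' AND age_days > 14]
ticket_id=2: ✗
ticket_id=3: ✗
ticket_id=4: ✗
ticket_id=5: ✗
ticket_id=6: ✗
ticket_id=7: ✓ → 26
ticket_id=8: ✗
ticket_id=9: ✗
ticket_id=10: ✗
ticket_id=11: ✗
ticket_id=12: ✗
ticket_id=13: ✗
critical_min = MIN(26) = 26
—
[age_days_sum: age_days BETWEEN 16 AND 45]
ticket_id=2: ✗
ticket_id=3: ✗
ticket_id=4: ✓ → 85
ticket_id=5: ✗
ticket_id=6: ✓ → 16
ticket_id=7: ✓ → 26
ticket_id=8: ✗
ticket_id=9: ✓ → 62
ticket_id=10: ✗
ticket_id=11: ✓ → 37
ticket_id=12: ✓ → 63
ticket_id=13: ✓ → 90
age_days_sum = 85 + 16 + 26 + 62 + 37 + 63 + 90 = 379

db_sum=441, critical_min=26, age_days_sum=379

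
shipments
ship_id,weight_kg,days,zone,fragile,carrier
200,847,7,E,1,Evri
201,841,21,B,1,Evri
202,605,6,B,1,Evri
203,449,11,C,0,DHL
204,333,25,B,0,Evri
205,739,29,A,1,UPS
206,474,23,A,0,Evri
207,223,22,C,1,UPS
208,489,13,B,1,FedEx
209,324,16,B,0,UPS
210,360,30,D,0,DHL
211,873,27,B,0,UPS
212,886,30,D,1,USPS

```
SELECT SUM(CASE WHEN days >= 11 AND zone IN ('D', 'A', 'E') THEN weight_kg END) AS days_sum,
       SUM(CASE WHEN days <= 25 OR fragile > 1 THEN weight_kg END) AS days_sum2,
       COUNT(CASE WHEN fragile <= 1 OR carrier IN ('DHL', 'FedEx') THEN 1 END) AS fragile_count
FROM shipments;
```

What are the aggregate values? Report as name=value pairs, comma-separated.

days_sum=2459, days_sum2=4585, fragile_count=13

[days_sum: days >= 11 AND zone IN ('D', 'A', 'E')]
ship_id=200: ✗
ship_id=201: ✗
ship_id=202: ✗
ship_id=203: ✗
ship_id=204: ✗
ship_id=205: ✓ → 739
ship_id=206: ✓ → 474
ship_id=207: ✗
ship_id=208: ✗
ship_id=209: ✗
ship_id=210: ✓ → 360
ship_id=211: ✗
ship_id=212: ✓ → 886
days_sum = 739 + 474 + 360 + 886 = 2459
—
[days_sum2: days <= 25 OR fragile > 1]
ship_id=200: ✓ → 847
ship_id=201: ✓ → 841
ship_id=202: ✓ → 605
ship_id=203: ✓ → 449
ship_id=204: ✓ → 333
ship_id=205: ✗
ship_id=206: ✓ → 474
ship_id=207: ✓ → 223
ship_id=208: ✓ → 489
ship_id=209: ✓ → 324
ship_id=210: ✗
ship_id=211: ✗
ship_id=212: ✗
days_sum2 = 847 + 841 + 605 + 449 + 333 + 474 + 223 + 489 + 324 = 4585
—
[fragile_count: fragile <= 1 OR carrier IN ('DHL', 'FedEx')]
ship_id=200: ✓ → 1
ship_id=201: ✓ → 1
ship_id=202: ✓ → 1
ship_id=203: ✓ → 1
ship_id=204: ✓ → 1
ship_id=205: ✓ → 1
ship_id=206: ✓ → 1
ship_id=207: ✓ → 1
ship_id=208: ✓ → 1
ship_id=209: ✓ → 1
ship_id=210: ✓ → 1
ship_id=211: ✓ → 1
ship_id=212: ✓ → 1
fragile_count = COUNT(1, 1, 1, 1, 1, 1, 1, 1, 1, 1, 1, 1, 1) = 13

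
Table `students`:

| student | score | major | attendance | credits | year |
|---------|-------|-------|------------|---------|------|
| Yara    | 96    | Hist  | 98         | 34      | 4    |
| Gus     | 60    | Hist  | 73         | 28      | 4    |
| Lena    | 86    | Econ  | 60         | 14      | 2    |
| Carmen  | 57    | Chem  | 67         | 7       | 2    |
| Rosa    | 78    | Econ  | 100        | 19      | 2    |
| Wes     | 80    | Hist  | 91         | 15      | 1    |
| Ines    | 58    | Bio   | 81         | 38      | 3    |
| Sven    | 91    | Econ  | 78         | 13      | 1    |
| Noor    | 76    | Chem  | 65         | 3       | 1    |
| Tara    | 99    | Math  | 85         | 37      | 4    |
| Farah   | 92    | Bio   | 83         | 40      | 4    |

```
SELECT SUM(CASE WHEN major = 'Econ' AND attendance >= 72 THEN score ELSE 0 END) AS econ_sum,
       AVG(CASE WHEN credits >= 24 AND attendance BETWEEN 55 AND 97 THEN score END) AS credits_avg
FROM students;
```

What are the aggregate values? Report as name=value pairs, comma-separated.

[econ_sum: major = 'Econ' AND attendance >= 72]
student=Yara: ✗
student=Gus: ✗
student=Lena: ✗
student=Carmen: ✗
student=Rosa: ✓ → 78
student=Wes: ✗
student=Ines: ✗
student=Sven: ✓ → 91
student=Noor: ✗
student=Tara: ✗
student=Farah: ✗
econ_sum = 78 + 91 = 169
—
[credits_avg: credits >= 24 AND attendance BETWEEN 55 AND 97]
student=Yara: ✗
student=Gus: ✓ → 60
student=Lena: ✗
student=Carmen: ✗
student=Rosa: ✗
student=Wes: ✗
student=Ines: ✓ → 58
student=Sven: ✗
student=Noor: ✗
student=Tara: ✓ → 99
student=Farah: ✓ → 92
credits_avg = (60 + 58 + 99 + 92) / 4 = 77.25

econ_sum=169, credits_avg=77.25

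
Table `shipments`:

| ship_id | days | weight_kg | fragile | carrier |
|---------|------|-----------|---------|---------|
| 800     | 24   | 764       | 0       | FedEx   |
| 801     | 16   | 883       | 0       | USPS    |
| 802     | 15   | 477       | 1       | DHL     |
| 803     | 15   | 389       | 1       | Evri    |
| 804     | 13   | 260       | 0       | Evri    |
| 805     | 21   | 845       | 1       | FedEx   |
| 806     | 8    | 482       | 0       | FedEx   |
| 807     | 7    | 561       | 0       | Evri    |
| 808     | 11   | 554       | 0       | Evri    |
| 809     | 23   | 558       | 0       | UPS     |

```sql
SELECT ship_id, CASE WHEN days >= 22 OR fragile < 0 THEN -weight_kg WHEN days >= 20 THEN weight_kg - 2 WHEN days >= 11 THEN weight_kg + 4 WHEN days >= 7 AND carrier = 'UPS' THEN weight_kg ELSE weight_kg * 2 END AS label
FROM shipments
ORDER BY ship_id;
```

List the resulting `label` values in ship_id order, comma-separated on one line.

ship_id=800: days >= 22 OR fragile < 0 → -764
ship_id=801: days >= 11 → 887
ship_id=802: days >= 11 → 481
ship_id=803: days >= 11 → 393
ship_id=804: days >= 11 → 264
ship_id=805: days >= 20 → 843
ship_id=806: ELSE → 964
ship_id=807: ELSE → 1122
ship_id=808: days >= 11 → 558
ship_id=809: days >= 22 OR fragile < 0 → -558

-764, 887, 481, 393, 264, 843, 964, 1122, 558, -558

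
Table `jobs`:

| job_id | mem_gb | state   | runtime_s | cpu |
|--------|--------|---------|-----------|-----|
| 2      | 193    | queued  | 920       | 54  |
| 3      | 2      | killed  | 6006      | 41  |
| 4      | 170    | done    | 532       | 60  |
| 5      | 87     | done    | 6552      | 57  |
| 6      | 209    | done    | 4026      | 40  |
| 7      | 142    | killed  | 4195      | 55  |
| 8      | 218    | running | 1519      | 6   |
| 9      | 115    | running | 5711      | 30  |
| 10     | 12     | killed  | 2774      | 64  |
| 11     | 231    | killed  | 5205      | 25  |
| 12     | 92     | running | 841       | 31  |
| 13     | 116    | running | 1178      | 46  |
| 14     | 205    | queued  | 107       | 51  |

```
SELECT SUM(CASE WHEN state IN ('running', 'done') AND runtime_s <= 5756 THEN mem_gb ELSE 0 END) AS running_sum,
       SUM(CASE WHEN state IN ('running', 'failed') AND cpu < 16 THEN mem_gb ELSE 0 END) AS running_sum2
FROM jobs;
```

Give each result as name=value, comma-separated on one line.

[running_sum: state IN ('running', 'done') AND runtime_s <= 5756]
job_id=2: ✗
job_id=3: ✗
job_id=4: ✓ → 170
job_id=5: ✗
job_id=6: ✓ → 209
job_id=7: ✗
job_id=8: ✓ → 218
job_id=9: ✓ → 115
job_id=10: ✗
job_id=11: ✗
job_id=12: ✓ → 92
job_id=13: ✓ → 116
job_id=14: ✗
running_sum = 170 + 209 + 218 + 115 + 92 + 116 = 920
—
[running_sum2: state IN ('running', 'failed') AND cpu < 16]
job_id=2: ✗
job_id=3: ✗
job_id=4: ✗
job_id=5: ✗
job_id=6: ✗
job_id=7: ✗
job_id=8: ✓ → 218
job_id=9: ✗
job_id=10: ✗
job_id=11: ✗
job_id=12: ✗
job_id=13: ✗
job_id=14: ✗
running_sum2 = 218

running_sum=920, running_sum2=218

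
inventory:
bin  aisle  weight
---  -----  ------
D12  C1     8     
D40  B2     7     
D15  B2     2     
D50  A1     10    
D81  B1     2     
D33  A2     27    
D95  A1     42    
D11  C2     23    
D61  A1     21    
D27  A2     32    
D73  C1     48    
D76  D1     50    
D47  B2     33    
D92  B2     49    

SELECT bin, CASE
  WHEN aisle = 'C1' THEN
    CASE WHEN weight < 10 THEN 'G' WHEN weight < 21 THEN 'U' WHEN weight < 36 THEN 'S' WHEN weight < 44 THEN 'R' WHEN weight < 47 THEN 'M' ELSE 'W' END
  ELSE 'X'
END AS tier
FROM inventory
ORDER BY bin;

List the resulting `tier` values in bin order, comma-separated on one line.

X, G, X, X, X, X, X, X, X, W, X, X, X, X

bin=D11: aisle='C2' → outer ELSE → X
bin=D12: aisle='C1' → inner[weight < 10] → G
bin=D15: aisle='B2' → outer ELSE → X
bin=D27: aisle='A2' → outer ELSE → X
bin=D33: aisle='A2' → outer ELSE → X
bin=D40: aisle='B2' → outer ELSE → X
bin=D47: aisle='B2' → outer ELSE → X
bin=D50: aisle='A1' → outer ELSE → X
bin=D61: aisle='A1' → outer ELSE → X
bin=D73: aisle='C1' → inner[ELSE] → W
bin=D76: aisle='D1' → outer ELSE → X
bin=D81: aisle='B1' → outer ELSE → X
bin=D92: aisle='B2' → outer ELSE → X
bin=D95: aisle='A1' → outer ELSE → X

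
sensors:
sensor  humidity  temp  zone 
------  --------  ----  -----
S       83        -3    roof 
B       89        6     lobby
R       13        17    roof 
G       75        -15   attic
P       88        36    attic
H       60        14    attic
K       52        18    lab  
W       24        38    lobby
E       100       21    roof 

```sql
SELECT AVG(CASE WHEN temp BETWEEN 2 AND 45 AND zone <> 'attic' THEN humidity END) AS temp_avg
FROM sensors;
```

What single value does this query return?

sensor=S: ✗
sensor=B: ✓ → 89
sensor=R: ✓ → 13
sensor=G: ✗
sensor=P: ✗
sensor=H: ✗
sensor=K: ✓ → 52
sensor=W: ✓ → 24
sensor=E: ✓ → 100
temp_avg = (89 + 13 + 52 + 24 + 100) / 5 = 55.6

55.6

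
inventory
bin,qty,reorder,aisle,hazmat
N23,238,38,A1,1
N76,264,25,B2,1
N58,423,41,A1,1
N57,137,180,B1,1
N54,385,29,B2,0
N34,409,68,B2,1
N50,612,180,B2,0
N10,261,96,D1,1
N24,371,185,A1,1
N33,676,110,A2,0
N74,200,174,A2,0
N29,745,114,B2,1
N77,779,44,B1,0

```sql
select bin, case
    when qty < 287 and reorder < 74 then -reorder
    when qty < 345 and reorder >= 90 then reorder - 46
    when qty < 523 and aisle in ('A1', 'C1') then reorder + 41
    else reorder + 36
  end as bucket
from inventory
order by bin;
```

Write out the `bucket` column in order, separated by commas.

bin=N10: qty < 345 and reorder >= 90 → 50
bin=N23: qty < 287 and reorder < 74 → -38
bin=N24: qty < 523 and aisle in ('A1', 'C1') → 226
bin=N29: ELSE → 150
bin=N33: ELSE → 146
bin=N34: ELSE → 104
bin=N50: ELSE → 216
bin=N54: ELSE → 65
bin=N57: qty < 345 and reorder >= 90 → 134
bin=N58: qty < 523 and aisle in ('A1', 'C1') → 82
bin=N74: qty < 345 and reorder >= 90 → 128
bin=N76: qty < 287 and reorder < 74 → -25
bin=N77: ELSE → 80

50, -38, 226, 150, 146, 104, 216, 65, 134, 82, 128, -25, 80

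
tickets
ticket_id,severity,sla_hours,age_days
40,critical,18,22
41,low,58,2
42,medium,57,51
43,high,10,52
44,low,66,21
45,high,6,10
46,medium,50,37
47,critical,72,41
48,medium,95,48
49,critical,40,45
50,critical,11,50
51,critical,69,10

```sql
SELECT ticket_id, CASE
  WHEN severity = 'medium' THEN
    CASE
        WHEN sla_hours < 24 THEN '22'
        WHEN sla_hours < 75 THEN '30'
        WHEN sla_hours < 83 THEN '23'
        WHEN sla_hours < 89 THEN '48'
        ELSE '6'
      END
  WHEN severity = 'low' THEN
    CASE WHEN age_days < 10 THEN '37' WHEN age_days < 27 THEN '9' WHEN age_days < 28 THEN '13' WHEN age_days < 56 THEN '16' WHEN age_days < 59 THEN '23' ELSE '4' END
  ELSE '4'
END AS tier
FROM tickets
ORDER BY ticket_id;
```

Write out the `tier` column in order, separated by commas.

4, 37, 30, 4, 9, 4, 30, 4, 6, 4, 4, 4

ticket_id=40: severity='critical' → outer ELSE → 4
ticket_id=41: severity='low' → inner[age_days < 10] → 37
ticket_id=42: severity='medium' → inner[sla_hours < 75] → 30
ticket_id=43: severity='high' → outer ELSE → 4
ticket_id=44: severity='low' → inner[age_days < 27] → 9
ticket_id=45: severity='high' → outer ELSE → 4
ticket_id=46: severity='medium' → inner[sla_hours < 75] → 30
ticket_id=47: severity='critical' → outer ELSE → 4
ticket_id=48: severity='medium' → inner[ELSE] → 6
ticket_id=49: severity='critical' → outer ELSE → 4
ticket_id=50: severity='critical' → outer ELSE → 4
ticket_id=51: severity='critical' → outer ELSE → 4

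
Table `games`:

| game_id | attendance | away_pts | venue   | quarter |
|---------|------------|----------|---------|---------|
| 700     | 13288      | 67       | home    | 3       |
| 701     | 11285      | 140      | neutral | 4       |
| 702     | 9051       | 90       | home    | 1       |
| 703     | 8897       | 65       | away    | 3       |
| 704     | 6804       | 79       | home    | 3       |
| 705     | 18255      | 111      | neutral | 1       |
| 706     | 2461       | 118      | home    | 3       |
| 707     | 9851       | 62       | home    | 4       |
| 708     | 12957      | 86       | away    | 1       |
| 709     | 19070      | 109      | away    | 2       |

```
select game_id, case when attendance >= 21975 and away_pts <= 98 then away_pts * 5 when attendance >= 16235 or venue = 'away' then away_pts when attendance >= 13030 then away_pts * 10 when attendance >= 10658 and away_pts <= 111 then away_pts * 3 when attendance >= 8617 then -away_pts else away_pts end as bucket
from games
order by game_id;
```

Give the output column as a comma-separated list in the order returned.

670, -140, -90, 65, 79, 111, 118, -62, 86, 109

game_id=700: attendance >= 13030 → 670
game_id=701: attendance >= 8617 → -140
game_id=702: attendance >= 8617 → -90
game_id=703: attendance >= 16235 or venue = 'away' → 65
game_id=704: ELSE → 79
game_id=705: attendance >= 16235 or venue = 'away' → 111
game_id=706: ELSE → 118
game_id=707: attendance >= 8617 → -62
game_id=708: attendance >= 16235 or venue = 'away' → 86
game_id=709: attendance >= 16235 or venue = 'away' → 109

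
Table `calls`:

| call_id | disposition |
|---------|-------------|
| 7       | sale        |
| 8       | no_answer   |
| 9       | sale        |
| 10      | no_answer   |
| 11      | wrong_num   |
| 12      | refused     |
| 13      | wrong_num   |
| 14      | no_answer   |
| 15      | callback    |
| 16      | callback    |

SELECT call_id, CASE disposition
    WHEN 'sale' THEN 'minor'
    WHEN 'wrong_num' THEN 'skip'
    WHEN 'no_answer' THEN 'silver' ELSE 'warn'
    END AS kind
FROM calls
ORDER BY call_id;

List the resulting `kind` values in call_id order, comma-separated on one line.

call_id=7: disposition='sale' → minor
call_id=8: disposition='no_answer' → silver
call_id=9: disposition='sale' → minor
call_id=10: disposition='no_answer' → silver
call_id=11: disposition='wrong_num' → skip
call_id=12: ELSE → warn
call_id=13: disposition='wrong_num' → skip
call_id=14: disposition='no_answer' → silver
call_id=15: ELSE → warn
call_id=16: ELSE → warn

minor, silver, minor, silver, skip, warn, skip, silver, warn, warn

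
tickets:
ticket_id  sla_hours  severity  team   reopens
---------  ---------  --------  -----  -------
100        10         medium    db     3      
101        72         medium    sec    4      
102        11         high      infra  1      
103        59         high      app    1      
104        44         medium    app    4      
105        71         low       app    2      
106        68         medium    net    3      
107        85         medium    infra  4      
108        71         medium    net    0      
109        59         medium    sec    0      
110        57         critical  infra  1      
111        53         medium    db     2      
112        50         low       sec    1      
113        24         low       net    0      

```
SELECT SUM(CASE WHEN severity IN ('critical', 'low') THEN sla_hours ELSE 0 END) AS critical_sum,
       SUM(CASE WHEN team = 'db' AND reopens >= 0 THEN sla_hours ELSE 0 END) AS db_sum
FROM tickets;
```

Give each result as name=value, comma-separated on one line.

[critical_sum: severity IN ('critical', 'low')]
ticket_id=100: ✗
ticket_id=101: ✗
ticket_id=102: ✗
ticket_id=103: ✗
ticket_id=104: ✗
ticket_id=105: ✓ → 71
ticket_id=106: ✗
ticket_id=107: ✗
ticket_id=108: ✗
ticket_id=109: ✗
ticket_id=110: ✓ → 57
ticket_id=111: ✗
ticket_id=112: ✓ → 50
ticket_id=113: ✓ → 24
critical_sum = 71 + 57 + 50 + 24 = 202
—
[db_sum: team = 'db' AND reopens >= 0]
ticket_id=100: ✓ → 10
ticket_id=101: ✗
ticket_id=102: ✗
ticket_id=103: ✗
ticket_id=104: ✗
ticket_id=105: ✗
ticket_id=106: ✗
ticket_id=107: ✗
ticket_id=108: ✗
ticket_id=109: ✗
ticket_id=110: ✗
ticket_id=111: ✓ → 53
ticket_id=112: ✗
ticket_id=113: ✗
db_sum = 10 + 53 = 63

critical_sum=202, db_sum=63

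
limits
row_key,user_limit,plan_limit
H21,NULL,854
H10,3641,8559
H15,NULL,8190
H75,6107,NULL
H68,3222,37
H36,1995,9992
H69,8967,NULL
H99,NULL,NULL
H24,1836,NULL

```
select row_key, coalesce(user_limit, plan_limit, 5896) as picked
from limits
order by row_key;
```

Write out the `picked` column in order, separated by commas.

3641, 8190, 854, 1836, 1995, 3222, 8967, 6107, 5896

row_key=H10: user_limit=3641 → 3641
row_key=H15: user_limit=NULL, plan_limit=8190 → 8190
row_key=H21: user_limit=NULL, plan_limit=854 → 854
row_key=H24: user_limit=1836 → 1836
row_key=H36: user_limit=1995 → 1995
row_key=H68: user_limit=3222 → 3222
row_key=H69: user_limit=8967 → 8967
row_key=H75: user_limit=6107 → 6107
row_key=H99: user_limit=NULL, plan_limit=NULL, → literal 5896 → 5896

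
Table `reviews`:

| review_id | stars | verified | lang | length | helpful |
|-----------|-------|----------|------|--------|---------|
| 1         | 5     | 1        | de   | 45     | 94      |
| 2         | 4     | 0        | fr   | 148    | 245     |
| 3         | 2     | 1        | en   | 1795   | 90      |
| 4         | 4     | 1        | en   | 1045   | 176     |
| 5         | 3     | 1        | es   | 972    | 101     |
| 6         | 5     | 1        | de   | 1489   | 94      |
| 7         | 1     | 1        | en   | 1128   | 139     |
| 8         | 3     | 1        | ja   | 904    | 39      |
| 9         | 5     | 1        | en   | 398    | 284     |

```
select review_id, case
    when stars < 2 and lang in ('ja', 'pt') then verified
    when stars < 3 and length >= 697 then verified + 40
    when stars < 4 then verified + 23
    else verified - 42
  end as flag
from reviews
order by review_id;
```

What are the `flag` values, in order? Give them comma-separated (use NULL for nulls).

review_id=1: ELSE → -41
review_id=2: ELSE → -42
review_id=3: stars < 3 and length >= 697 → 41
review_id=4: ELSE → -41
review_id=5: stars < 4 → 24
review_id=6: ELSE → -41
review_id=7: stars < 3 and length >= 697 → 41
review_id=8: stars < 4 → 24
review_id=9: ELSE → -41

-41, -42, 41, -41, 24, -41, 41, 24, -41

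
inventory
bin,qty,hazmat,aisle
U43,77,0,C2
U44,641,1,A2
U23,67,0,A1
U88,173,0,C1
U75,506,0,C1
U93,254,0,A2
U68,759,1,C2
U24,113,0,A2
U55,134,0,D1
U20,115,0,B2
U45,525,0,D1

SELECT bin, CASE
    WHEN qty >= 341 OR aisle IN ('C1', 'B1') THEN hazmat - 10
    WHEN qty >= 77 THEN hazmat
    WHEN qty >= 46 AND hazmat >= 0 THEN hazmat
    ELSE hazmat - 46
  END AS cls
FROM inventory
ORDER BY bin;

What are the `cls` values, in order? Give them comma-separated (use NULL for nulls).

bin=U20: qty >= 77 → 0
bin=U23: qty >= 46 AND hazmat >= 0 → 0
bin=U24: qty >= 77 → 0
bin=U43: qty >= 77 → 0
bin=U44: qty >= 341 OR aisle IN ('C1', 'B1') → -9
bin=U45: qty >= 341 OR aisle IN ('C1', 'B1') → -10
bin=U55: qty >= 77 → 0
bin=U68: qty >= 341 OR aisle IN ('C1', 'B1') → -9
bin=U75: qty >= 341 OR aisle IN ('C1', 'B1') → -10
bin=U88: qty >= 341 OR aisle IN ('C1', 'B1') → -10
bin=U93: qty >= 77 → 0

0, 0, 0, 0, -9, -10, 0, -9, -10, -10, 0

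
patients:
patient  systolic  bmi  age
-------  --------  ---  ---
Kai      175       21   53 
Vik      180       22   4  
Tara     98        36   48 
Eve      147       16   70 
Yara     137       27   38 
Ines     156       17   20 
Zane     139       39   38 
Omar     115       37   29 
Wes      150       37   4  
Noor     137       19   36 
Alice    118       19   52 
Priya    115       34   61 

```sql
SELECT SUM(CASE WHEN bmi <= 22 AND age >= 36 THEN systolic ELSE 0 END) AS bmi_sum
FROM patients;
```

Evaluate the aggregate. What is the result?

577

patient=Kai: ✓ → 175
patient=Vik: ✗
patient=Tara: ✗
patient=Eve: ✓ → 147
patient=Yara: ✗
patient=Ines: ✗
patient=Zane: ✗
patient=Omar: ✗
patient=Wes: ✗
patient=Noor: ✓ → 137
patient=Alice: ✓ → 118
patient=Priya: ✗
bmi_sum = 175 + 147 + 137 + 118 = 577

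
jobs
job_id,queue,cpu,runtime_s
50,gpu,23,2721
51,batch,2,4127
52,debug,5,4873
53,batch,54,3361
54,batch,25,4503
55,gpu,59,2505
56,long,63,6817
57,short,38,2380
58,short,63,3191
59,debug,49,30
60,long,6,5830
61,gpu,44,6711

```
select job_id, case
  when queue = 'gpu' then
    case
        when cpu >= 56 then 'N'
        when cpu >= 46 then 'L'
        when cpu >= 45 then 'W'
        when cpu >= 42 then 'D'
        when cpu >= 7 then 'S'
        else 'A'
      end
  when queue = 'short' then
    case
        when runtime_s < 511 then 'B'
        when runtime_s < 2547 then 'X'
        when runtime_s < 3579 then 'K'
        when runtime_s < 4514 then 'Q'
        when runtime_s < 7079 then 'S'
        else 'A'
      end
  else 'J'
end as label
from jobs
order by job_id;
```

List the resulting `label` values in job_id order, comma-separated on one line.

S, J, J, J, J, N, J, X, K, J, J, D

job_id=50: queue='gpu' → inner[cpu >= 7] → S
job_id=51: queue='batch' → outer ELSE → J
job_id=52: queue='debug' → outer ELSE → J
job_id=53: queue='batch' → outer ELSE → J
job_id=54: queue='batch' → outer ELSE → J
job_id=55: queue='gpu' → inner[cpu >= 56] → N
job_id=56: queue='long' → outer ELSE → J
job_id=57: queue='short' → inner[runtime_s < 2547] → X
job_id=58: queue='short' → inner[runtime_s < 3579] → K
job_id=59: queue='debug' → outer ELSE → J
job_id=60: queue='long' → outer ELSE → J
job_id=61: queue='gpu' → inner[cpu >= 42] → D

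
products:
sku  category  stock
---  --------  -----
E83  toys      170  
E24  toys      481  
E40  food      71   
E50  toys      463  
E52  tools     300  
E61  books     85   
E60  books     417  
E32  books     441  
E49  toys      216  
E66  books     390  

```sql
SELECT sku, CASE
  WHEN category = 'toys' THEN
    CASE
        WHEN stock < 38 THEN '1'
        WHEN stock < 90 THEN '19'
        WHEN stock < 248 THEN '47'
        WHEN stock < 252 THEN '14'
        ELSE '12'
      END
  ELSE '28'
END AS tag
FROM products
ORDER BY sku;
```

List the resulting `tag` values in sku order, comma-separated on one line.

12, 28, 28, 47, 12, 28, 28, 28, 28, 47

sku=E24: category='toys' → inner[ELSE] → 12
sku=E32: category='books' → outer ELSE → 28
sku=E40: category='food' → outer ELSE → 28
sku=E49: category='toys' → inner[stock < 248] → 47
sku=E50: category='toys' → inner[ELSE] → 12
sku=E52: category='tools' → outer ELSE → 28
sku=E60: category='books' → outer ELSE → 28
sku=E61: category='books' → outer ELSE → 28
sku=E66: category='books' → outer ELSE → 28
sku=E83: category='toys' → inner[stock < 248] → 47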